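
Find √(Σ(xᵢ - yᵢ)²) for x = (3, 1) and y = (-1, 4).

√(Σ(x_i - y_i)²) = √((3 - (-1))² + (1 - 4)²)
= √(4² + (-3)²) = √(16 + 9) = √25 = 5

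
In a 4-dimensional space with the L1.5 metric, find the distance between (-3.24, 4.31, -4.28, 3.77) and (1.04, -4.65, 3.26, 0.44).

(Σ|x_i - y_i|^1.5)^(1/1.5) = (|-3.24 - 1.04|^1.5 + |4.31 - (-4.65)|^1.5 + |-4.28 - 3.26|^1.5 + |3.77 - 0.44|^1.5)^(1/1.5)
= (4.28^1.5 + 8.96^1.5 + 7.54^1.5 + 3.33^1.5)^(1/1.5) ≈ (8.8545 + 26.8202 + 20.7041 + 6.0767)^(1/1.5) = (62.4555)^(1/1.5) ≈ 15.7415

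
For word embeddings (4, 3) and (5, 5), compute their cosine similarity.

With u = (4, 3), v = (5, 5):
u·v = 4·5 + 3·5 = 20 + 15 = 35.
|u| = √(4² + 3²) = √25, |v| = √(5² + 5²) = √50, so |u||v| = √(25·50) = √1250.
cos θ = (u·v)/(|u||v|) = 35/√1250 ≈ 0.9899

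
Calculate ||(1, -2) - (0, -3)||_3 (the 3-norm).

(Σ|x_i - y_i|^3)^(1/3) = (|1 - 0|^3 + |-2 - (-3)|^3)^(1/3)
= (1^3 + 1^3)^(1/3) = (1 + 1)^(1/3) = (2)^(1/3) ≈ 1.2599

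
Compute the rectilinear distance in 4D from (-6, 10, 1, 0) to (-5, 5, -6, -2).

Σ|x_i - y_i| = |-6 - (-5)| + |10 - 5| + |1 - (-6)| + |0 - (-2)| = 1 + 5 + 7 + 2 = 15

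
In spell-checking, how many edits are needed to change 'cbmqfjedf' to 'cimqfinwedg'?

Let D[i][j] be the edit distance between the first i characters of 'cbmqfjedf' and the first j characters of 'cimqfinwedg', with D[i][0] = i, D[0][j] = j, and D[i][j] = D[i-1][j-1] if the characters match, else 1 + min(D[i-1][j], D[i][j-1], D[i-1][j-1]). Filling the table (rows: prefixes of 'cbmqfjedf', columns: prefixes of 'cimqfinwedg'):
     ε  c  i  m  q  f  i  n  w  e  d  g
  ε  0  1  2  3  4  5  6  7  8  9 10 11
  c  1  0  1  2  3  4  5  6  7  8  9 10
  b  2  1  1  2  3  4  5  6  7  8  9 10
  m  3  2  2  1  2  3  4  5  6  7  8  9
  q  4  3  3  2  1  2  3  4  5  6  7  8
  f  5  4  4  3  2  1  2  3  4  5  6  7
  j  6  5  5  4  3  2  2  3  4  5  6  7
  e  7  6  6  5  4  3  3  3  4  4  5  6
  d  8  7  7  6  5  4  4  4  4  5  4  5
  f  9  8  8  7  6  5  5  5  5  5  5  5
The bottom-right entry gives D[9][11] = 5, so no sequence of fewer than 5 edits works. Backtracking through the table gives one optimal edit sequence (5 edits):
  cbmqfjedf → cimqfjedf (sub b→i @2)
  cimqfjedf → cimqfijedf (ins i @6)
  cimqfijedf → cimqfinjedf (ins n @7)
  cimqfinjedf → cimqfinwedf (sub j→w @8)
  cimqfinwedf → cimqfinwedg (sub f→g @11)
Edit distance = 5.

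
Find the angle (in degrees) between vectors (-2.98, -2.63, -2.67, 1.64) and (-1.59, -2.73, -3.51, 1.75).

With u = (-2.98, -2.63, -2.67, 1.64), v = (-1.59, -2.73, -3.51, 1.75):
u·v = (-2.98)·(-1.59) + (-2.63)·(-2.73) + (-2.67)·(-3.51) + 1.64·1.75 = 4.7382 + 7.1799 + 9.3717 + 2.87 = 24.1598.
|u| = √((-2.98)² + (-2.63)² + (-2.67)² + 1.64²) = √(8.8804 + 6.9169 + 7.1289 + 2.6896) = √25.6158, |v| = √((-1.59)² + (-2.73)² + (-3.51)² + 1.75²) = √(2.5281 + 7.4529 + 12.3201 + 3.0625) = √25.3636.
cos θ = (u·v)/(|u||v|) = 24.1598/(√25.6158·√25.3636) ≈ 0.947838
θ = arccos(0.947838) ≈ 18.59°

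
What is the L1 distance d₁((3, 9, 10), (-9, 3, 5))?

Σ|x_i - y_i| = |3 - (-9)| + |9 - 3| + |10 - 5| = 12 + 6 + 5 = 23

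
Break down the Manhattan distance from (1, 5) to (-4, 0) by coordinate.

Σ|x_i - y_i| = |1 - (-4)| + |5 - 0| = 5 + 5 = 10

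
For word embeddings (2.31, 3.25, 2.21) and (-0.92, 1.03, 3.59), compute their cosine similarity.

With u = (2.31, 3.25, 2.21), v = (-0.92, 1.03, 3.59):
u·v = 2.31·(-0.92) + 3.25·1.03 + 2.21·3.59 = (-2.1252) + 3.3475 + 7.9339 = 9.1562.
|u| = √(2.31² + 3.25² + 2.21²) = √(5.3361 + 10.5625 + 4.8841) = √20.7827, |v| = √((-0.92)² + 1.03² + 3.59²) = √(0.8464 + 1.0609 + 12.8881) = √14.7954.
cos θ = (u·v)/(|u||v|) = 9.1562/(√20.7827·√14.7954) ≈ 0.5222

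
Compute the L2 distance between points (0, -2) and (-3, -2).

(Σ|x_i - y_i|^2)^(1/2) = (|0 - (-3)|^2 + |-2 - (-2)|^2)^(1/2)
= (3^2 + 0^2)^(1/2) = (9 + 0)^(1/2) = (9)^(1/2) = 3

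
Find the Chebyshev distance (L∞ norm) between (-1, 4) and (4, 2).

max(|x_i - y_i|) = max(|-1 - 4|, |4 - 2|) = max(5, 2) = 5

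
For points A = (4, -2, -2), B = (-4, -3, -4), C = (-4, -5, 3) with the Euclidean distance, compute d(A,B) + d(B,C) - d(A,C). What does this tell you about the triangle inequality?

d(A,B) = √(8² + 1² + 2²) = √69 ≈ 8.3066, d(B,C) = √(0² + 2² + 7²) = √53 ≈ 7.2801, d(A,C) = √(8² + 3² + 5²) = √98 ≈ 9.8995.
d(A,B) + d(B,C) - d(A,C) = 8.3066 + 7.2801 - 9.8995 = 15.5867 - 9.8995 = 5.6872 (to 4 decimal places). This is ≥ 0, so the triangle inequality holds for these points.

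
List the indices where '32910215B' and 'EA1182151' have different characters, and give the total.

Differing positions: 1, 2, 3, 5, 9. Hamming distance = 5.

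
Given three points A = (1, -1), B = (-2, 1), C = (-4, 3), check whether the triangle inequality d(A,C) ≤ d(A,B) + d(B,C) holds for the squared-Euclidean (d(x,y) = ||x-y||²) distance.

d(A,B) = 3² + 2² = 13, d(B,C) = 2² + 2² = 8, d(A,C) = 5² + 4² = 41.
d(A,C) = 41 > 13 + 8 = 21. Triangle inequality is VIOLATED. (Squared-Euclidean is not a metric — this is a counterexample.)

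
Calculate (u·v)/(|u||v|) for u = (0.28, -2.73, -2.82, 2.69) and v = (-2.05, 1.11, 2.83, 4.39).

With u = (0.28, -2.73, -2.82, 2.69), v = (-2.05, 1.11, 2.83, 4.39):
u·v = 0.28·(-2.05) + (-2.73)·1.11 + (-2.82)·2.83 + 2.69·4.39 = (-0.574) + (-3.0303) + (-7.9806) + 11.8091 = 0.2242.
|u| = √(0.28² + (-2.73)² + (-2.82)² + 2.69²) = √(0.0784 + 7.4529 + 7.9524 + 7.2361) = √22.7198, |v| = √((-2.05)² + 1.11² + 2.83² + 4.39²) = √(4.2025 + 1.2321 + 8.0089 + 19.2721) = √32.7156.
cos θ = (u·v)/(|u||v|) = 0.2242/(√22.7198·√32.7156) ≈ 0.0082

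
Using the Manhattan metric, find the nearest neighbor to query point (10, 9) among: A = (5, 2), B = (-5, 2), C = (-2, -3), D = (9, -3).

Distances: d(A) = 12, d(B) = 22, d(C) = 24, d(D) = 13. Nearest: A = (5, 2) with distance 12.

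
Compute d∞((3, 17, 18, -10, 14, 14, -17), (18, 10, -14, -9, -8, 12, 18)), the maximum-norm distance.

max(|x_i - y_i|) = max(|3 - 18|, |17 - 10|, |18 - (-14)|, |-10 - (-9)|, |14 - (-8)|, |14 - 12|, |-17 - 18|) = max(15, 7, 32, 1, 22, 2, 35) = 35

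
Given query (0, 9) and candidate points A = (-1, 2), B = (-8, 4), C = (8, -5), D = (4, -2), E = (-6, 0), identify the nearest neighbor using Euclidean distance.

Distances: d(A) ≈ 7.0711, d(B) ≈ 9.434, d(C) ≈ 16.1245, d(D) ≈ 11.7047, d(E) ≈ 10.8167. Nearest: A = (-1, 2) with distance 7.0711.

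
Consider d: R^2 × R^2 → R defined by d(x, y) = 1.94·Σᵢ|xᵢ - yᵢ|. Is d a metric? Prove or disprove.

Yes. The L1 (Manhattan) norm induces a metric on R^2, and multiplying a metric by a positive constant 1.94 > 0 preserves all four axioms: non-negativity (1.94·||x-y|| ≥ 0), identity (1.94·||x-y|| = 0 ⟺ ||x-y|| = 0 ⟺ x = y), symmetry (||x-y|| = ||y-x||), and the triangle inequality (1.94·||x-z|| ≤ 1.94·||x-y|| + 1.94·||y-z||). So d is a metric.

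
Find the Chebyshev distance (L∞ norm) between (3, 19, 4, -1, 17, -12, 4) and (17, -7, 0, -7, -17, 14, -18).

max(|x_i - y_i|) = max(|3 - 17|, |19 - (-7)|, |4 - 0|, |-1 - (-7)|, |17 - (-17)|, |-12 - 14|, |4 - (-18)|) = max(14, 26, 4, 6, 34, 26, 22) = 34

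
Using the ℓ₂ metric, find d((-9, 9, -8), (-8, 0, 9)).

√(Σ(x_i - y_i)²) = √((-9 - (-8))² + (9 - 0)² + (-8 - 9)²)
= √((-1)² + 9² + (-17)²) = √(1 + 81 + 289) = √371 ≈ 19.2614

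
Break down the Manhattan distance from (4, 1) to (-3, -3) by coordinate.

Σ|x_i - y_i| = |4 - (-3)| + |1 - (-3)| = 7 + 4 = 11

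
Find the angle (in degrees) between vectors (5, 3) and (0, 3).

With u = (5, 3), v = (0, 3):
u·v = 5·0 + 3·3 = 0 + 9 = 9.
|u| = √(5² + 3²) = √34, |v| = √(0² + 3²) = √9, so |u||v| = √(34·9) = √306.
cos θ = (u·v)/(|u||v|) = 9/√306 ≈ 0.514496
θ = arccos(0.514496) ≈ 59.04°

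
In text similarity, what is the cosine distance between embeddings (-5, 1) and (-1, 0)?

With u = (-5, 1), v = (-1, 0):
u·v = (-5)·(-1) + 1·0 = 5 + 0 = 5.
|u| = √((-5)² + 1²) = √26, |v| = √((-1)² + 0²) = √1, so |u||v| = √(26·1) = √26.
cos θ = (u·v)/(|u||v|) = 5/√26 ≈ 0.9806
Cosine distance = 1 - cos θ ≈ 1 - 0.9806 = 0.0194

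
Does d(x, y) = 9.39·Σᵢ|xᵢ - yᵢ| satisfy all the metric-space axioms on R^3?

Yes. The L1 (Manhattan) norm induces a metric on R^3, and multiplying a metric by a positive constant 9.39 > 0 preserves all four axioms: non-negativity (9.39·||x-y|| ≥ 0), identity (9.39·||x-y|| = 0 ⟺ ||x-y|| = 0 ⟺ x = y), symmetry (||x-y|| = ||y-x||), and the triangle inequality (9.39·||x-z|| ≤ 9.39·||x-y|| + 9.39·||y-z||). So d is a metric.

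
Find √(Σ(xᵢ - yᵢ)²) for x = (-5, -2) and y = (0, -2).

√(Σ(x_i - y_i)²) = √((-5 - 0)² + (-2 - (-2))²)
= √((-5)² + 0²) = √(25 + 0) = √25 = 5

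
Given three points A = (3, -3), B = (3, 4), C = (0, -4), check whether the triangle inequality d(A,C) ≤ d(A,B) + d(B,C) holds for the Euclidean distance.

d(A,B) = √(0² + 7²) = √49 = 7, d(B,C) = √(3² + 8²) = √73 ≈ 8.544, d(A,C) = √(3² + 1²) = √10 ≈ 3.1623.
d(A,C) ≈ 3.1623 ≤ 7 + 8.544 = 15.544. Triangle inequality is satisfied.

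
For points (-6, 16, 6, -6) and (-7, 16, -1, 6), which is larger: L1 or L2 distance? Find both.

L1 = |-6 - (-7)| + |16 - 16| + |6 - (-1)| + |-6 - 6| = 1 + 0 + 7 + 12 = 20
L2 = √(1² + 0² + 7² + 12²) = √194 ≈ 13.9284
L1 ≥ L2 always (equality iff movement is along one axis); L1 > L2 here.
Ratio L1/L2 = 20/√194 ≈ 1.4359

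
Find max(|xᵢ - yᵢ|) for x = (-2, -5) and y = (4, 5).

max(|x_i - y_i|) = max(|-2 - 4|, |-5 - 5|) = max(6, 10) = 10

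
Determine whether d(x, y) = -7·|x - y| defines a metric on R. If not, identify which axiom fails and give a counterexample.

No. With c = -7 < 0, d fails non-negativity: d(7, 15) = -7·|7 - 15| = -7·8 = -56 < 0.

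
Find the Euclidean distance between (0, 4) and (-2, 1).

√(Σ(x_i - y_i)²) = √((0 - (-2))² + (4 - 1)²)
= √(2² + 3²) = √(4 + 9) = √13 ≈ 3.6056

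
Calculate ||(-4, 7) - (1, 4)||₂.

√(Σ(x_i - y_i)²) = √((-4 - 1)² + (7 - 4)²)
= √((-5)² + 3²) = √(25 + 9) = √34 ≈ 5.831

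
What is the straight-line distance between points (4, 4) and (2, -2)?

√(Σ(x_i - y_i)²) = √((4 - 2)² + (4 - (-2))²)
= √(2² + 6²) = √(4 + 36) = √40 ≈ 6.3246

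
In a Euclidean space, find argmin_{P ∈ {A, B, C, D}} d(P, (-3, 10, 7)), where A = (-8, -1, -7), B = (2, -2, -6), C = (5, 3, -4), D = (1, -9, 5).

Distances: d(A) ≈ 18.4932, d(B) ≈ 18.3848, d(C) ≈ 15.2971, d(D) ≈ 19.5192. Nearest: C = (5, 3, -4) with distance 15.2971.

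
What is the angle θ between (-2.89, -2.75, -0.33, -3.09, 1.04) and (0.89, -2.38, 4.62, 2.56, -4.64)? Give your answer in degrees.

With u = (-2.89, -2.75, -0.33, -3.09, 1.04), v = (0.89, -2.38, 4.62, 2.56, -4.64):
u·v = (-2.89)·0.89 + (-2.75)·(-2.38) + (-0.33)·4.62 + (-3.09)·2.56 + 1.04·(-4.64) = (-2.5721) + 6.545 + (-1.5246) + (-7.9104) + (-4.8256) = -10.2877.
|u| = √((-2.89)² + (-2.75)² + (-0.33)² + (-3.09)² + 1.04²) = √(8.3521 + 7.5625 + 0.1089 + 9.5481 + 1.0816) = √26.6532, |v| = √(0.89² + (-2.38)² + 4.62² + 2.56² + (-4.64)²) = √(0.7921 + 5.6644 + 21.3444 + 6.5536 + 21.5296) = √55.8841.
cos θ = (u·v)/(|u||v|) = -10.2877/(√26.6532·√55.8841) ≈ -0.266563
θ = arccos(-0.266563) ≈ 105.46°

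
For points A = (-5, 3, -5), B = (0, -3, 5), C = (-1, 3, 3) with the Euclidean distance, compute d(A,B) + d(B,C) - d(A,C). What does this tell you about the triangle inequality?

d(A,B) = √(5² + 6² + 10²) = √161 ≈ 12.6886, d(B,C) = √(1² + 6² + 2²) = √41 ≈ 6.4031, d(A,C) = √(4² + 0² + 8²) = √80 ≈ 8.9443.
d(A,B) + d(B,C) - d(A,C) = 12.6886 + 6.4031 - 8.9443 = 19.0917 - 8.9443 = 10.1474 (to 4 decimal places). This is ≥ 0, so the triangle inequality holds for these points.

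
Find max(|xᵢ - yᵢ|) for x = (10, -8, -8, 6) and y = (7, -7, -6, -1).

max(|x_i - y_i|) = max(|10 - 7|, |-8 - (-7)|, |-8 - (-6)|, |6 - (-1)|) = max(3, 1, 2, 7) = 7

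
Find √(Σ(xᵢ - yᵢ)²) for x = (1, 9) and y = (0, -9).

√(Σ(x_i - y_i)²) = √((1 - 0)² + (9 - (-9))²)
= √(1² + 18²) = √(1 + 324) = √325 ≈ 18.0278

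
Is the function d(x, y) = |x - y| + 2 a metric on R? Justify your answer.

No. d fails identity of indiscernibles (specifically d(x,x) = 0): d(4, 4) = |4 - 4| + 2 = 0 + 2 = 2 ≠ 0.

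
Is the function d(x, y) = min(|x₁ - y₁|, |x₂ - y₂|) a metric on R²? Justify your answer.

No. d fails identity of indiscernibles: take x = (2, 0) and y = (2, 4). Then d(x,y) = min(|2 - 2|, |0 - 4|) = min(0, 4) = 0, yet x ≠ y.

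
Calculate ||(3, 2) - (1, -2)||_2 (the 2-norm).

(Σ|x_i - y_i|^2)^(1/2) = (|3 - 1|^2 + |2 - (-2)|^2)^(1/2)
= (2^2 + 4^2)^(1/2) = (4 + 16)^(1/2) = (20)^(1/2) ≈ 4.4721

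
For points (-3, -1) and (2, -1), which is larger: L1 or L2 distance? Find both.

L1 = |-3 - 2| + |-1 - (-1)| = 5 + 0 = 5
L2 = √(5² + 0²) = √25 = 5
L1 ≥ L2 always (equality iff movement is along one axis); L1 = L2 here (movement is along a single axis).
Ratio L1/L2 = 5/5 = 1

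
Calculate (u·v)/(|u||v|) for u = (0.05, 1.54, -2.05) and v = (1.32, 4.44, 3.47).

With u = (0.05, 1.54, -2.05), v = (1.32, 4.44, 3.47):
u·v = 0.05·1.32 + 1.54·4.44 + (-2.05)·3.47 = 0.066 + 6.8376 + (-7.1135) = -0.2099.
|u| = √(0.05² + 1.54² + (-2.05)²) = √(0.0025 + 2.3716 + 4.2025) = √6.5766, |v| = √(1.32² + 4.44² + 3.47²) = √(1.7424 + 19.7136 + 12.0409) = √33.4969.
cos θ = (u·v)/(|u||v|) = -0.2099/(√6.5766·√33.4969) ≈ -0.0141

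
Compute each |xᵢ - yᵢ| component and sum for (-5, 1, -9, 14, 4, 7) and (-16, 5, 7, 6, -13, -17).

Σ|x_i - y_i| = |-5 - (-16)| + |1 - 5| + |-9 - 7| + |14 - 6| + |4 - (-13)| + |7 - (-17)| = 11 + 4 + 16 + 8 + 17 + 24 = 80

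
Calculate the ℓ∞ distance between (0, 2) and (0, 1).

max(|x_i - y_i|) = max(|0 - 0|, |2 - 1|) = max(0, 1) = 1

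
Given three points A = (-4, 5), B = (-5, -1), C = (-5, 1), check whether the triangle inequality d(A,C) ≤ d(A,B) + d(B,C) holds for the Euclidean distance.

d(A,B) = √(1² + 6²) = √37 ≈ 6.0828, d(B,C) = √(0² + 2²) = √4 = 2, d(A,C) = √(1² + 4²) = √17 ≈ 4.1231.
d(A,C) ≈ 4.1231 ≤ 6.0828 + 2 = 8.0828. Triangle inequality is satisfied.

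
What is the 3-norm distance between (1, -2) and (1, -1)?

(Σ|x_i - y_i|^3)^(1/3) = (|1 - 1|^3 + |-2 - (-1)|^3)^(1/3)
= (0^3 + 1^3)^(1/3) = (0 + 1)^(1/3) = (1)^(1/3) = 1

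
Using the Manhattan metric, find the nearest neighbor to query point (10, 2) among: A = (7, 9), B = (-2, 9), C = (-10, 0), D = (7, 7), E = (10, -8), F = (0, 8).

Distances: d(A) = 10, d(B) = 19, d(C) = 22, d(D) = 8, d(E) = 10, d(F) = 16. Nearest: D = (7, 7) with distance 8.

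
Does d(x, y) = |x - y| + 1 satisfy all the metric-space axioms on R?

No. d fails identity of indiscernibles (specifically d(x,x) = 0): d(2, 2) = |2 - 2| + 1 = 0 + 1 = 1 ≠ 0.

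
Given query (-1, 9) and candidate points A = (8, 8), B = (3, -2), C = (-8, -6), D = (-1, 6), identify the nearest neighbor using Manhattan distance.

Distances: d(A) = 10, d(B) = 15, d(C) = 22, d(D) = 3. Nearest: D = (-1, 6) with distance 3.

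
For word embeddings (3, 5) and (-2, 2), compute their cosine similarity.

With u = (3, 5), v = (-2, 2):
u·v = 3·(-2) + 5·2 = (-6) + 10 = 4.
|u| = √(3² + 5²) = √34, |v| = √((-2)² + 2²) = √8, so |u||v| = √(34·8) = √272.
cos θ = (u·v)/(|u||v|) = 4/√272 ≈ 0.2425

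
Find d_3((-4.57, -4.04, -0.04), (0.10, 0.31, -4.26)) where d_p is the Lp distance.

(Σ|x_i - y_i|^3)^(1/3) = (|-4.57 - 0.1|^3 + |-4.04 - 0.31|^3 + |-0.04 - (-4.26)|^3)^(1/3)
= (4.67^3 + 4.35^3 + 4.22^3)^(1/3) ≈ (101.8476 + 82.3129 + 75.1514)^(1/3) = (259.3119)^(1/3) ≈ 6.3769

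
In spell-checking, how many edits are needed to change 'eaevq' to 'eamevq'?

Let D[i][j] be the edit distance between the first i characters of 'eaevq' and the first j characters of 'eamevq', with D[i][0] = i, D[0][j] = j, and D[i][j] = D[i-1][j-1] if the characters match, else 1 + min(D[i-1][j], D[i][j-1], D[i-1][j-1]). Filling the table (rows: prefixes of 'eaevq', columns: prefixes of 'eamevq'):
     ε  e  a  m  e  v  q
  ε  0  1  2  3  4  5  6
  e  1  0  1  2  3  4  5
  a  2  1  0  1  2  3  4
  e  3  2  1  1  1  2  3
  v  4  3  2  2  2  1  2
  q  5  4  3  3  3  2  1
The bottom-right entry gives D[5][6] = 1, so no sequence of fewer than 1 edit works. Backtracking through the table gives one optimal edit sequence (1 edit):
  eaevq → eamevq (ins m @3)
Edit distance = 1.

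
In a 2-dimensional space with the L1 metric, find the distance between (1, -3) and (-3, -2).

Σ|x_i - y_i| = |1 - (-3)| + |-3 - (-2)| = 4 + 1 = 5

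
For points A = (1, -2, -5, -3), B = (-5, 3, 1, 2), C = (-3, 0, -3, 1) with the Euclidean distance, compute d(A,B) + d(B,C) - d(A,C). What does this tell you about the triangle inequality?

d(A,B) = √(6² + 5² + 6² + 5²) = √122 ≈ 11.0454, d(B,C) = √(2² + 3² + 4² + 1²) = √30 ≈ 5.4772, d(A,C) = √(4² + 2² + 2² + 4²) = √40 ≈ 6.3246.
d(A,B) + d(B,C) - d(A,C) = 11.0454 + 5.4772 - 6.3246 = 16.5226 - 6.3246 = 10.198 (to 4 decimal places). This is ≥ 0, so the triangle inequality holds for these points.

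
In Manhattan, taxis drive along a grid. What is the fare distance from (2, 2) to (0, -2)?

Σ|x_i - y_i| = |2 - 0| + |2 - (-2)| = 2 + 4 = 6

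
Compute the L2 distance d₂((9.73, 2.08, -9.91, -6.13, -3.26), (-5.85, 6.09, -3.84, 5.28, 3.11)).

√(Σ(x_i - y_i)²) = √((9.73 - (-5.85))² + (2.08 - 6.09)² + (-9.91 - (-3.84))² + (-6.13 - 5.28)² + (-3.26 - 3.11)²)
= √(15.58² + (-4.01)² + (-6.07)² + (-11.41)² + (-6.37)²) = √(242.7364 + 16.0801 + 36.8449 + 130.1881 + 40.5769) = √466.4264 ≈ 21.5969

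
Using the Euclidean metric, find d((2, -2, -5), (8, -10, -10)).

√(Σ(x_i - y_i)²) = √((2 - 8)² + (-2 - (-10))² + (-5 - (-10))²)
= √((-6)² + 8² + 5²) = √(36 + 64 + 25) = √125 ≈ 11.1803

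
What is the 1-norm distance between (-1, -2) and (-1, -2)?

Σ|x_i - y_i| = |-1 - (-1)| + |-2 - (-2)| = 0 + 0 = 0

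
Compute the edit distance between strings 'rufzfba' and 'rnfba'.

Let D[i][j] be the edit distance between the first i characters of 'rufzfba' and the first j characters of 'rnfba', with D[i][0] = i, D[0][j] = j, and D[i][j] = D[i-1][j-1] if the characters match, else 1 + min(D[i-1][j], D[i][j-1], D[i-1][j-1]). Filling the table (rows: prefixes of 'rufzfba', columns: prefixes of 'rnfba'):
     ε  r  n  f  b  a
  ε  0  1  2  3  4  5
  r  1  0  1  2  3  4
  u  2  1  1  2  3  4
  f  3  2  2  1  2  3
  z  4  3  3  2  2  3
  f  5  4  4  3  3  3
  b  6  5  5  4  3  4
  a  7  6  6  5  4  3
The bottom-right entry gives D[7][5] = 3, so no sequence of fewer than 3 edits works. Backtracking through the table gives one optimal edit sequence (3 edits):
  rufzfba → rfzfba (del u @2)
  rfzfba → rzfba (del f @2)
  rzfba → rnfba (sub z→n @2)
Edit distance = 3.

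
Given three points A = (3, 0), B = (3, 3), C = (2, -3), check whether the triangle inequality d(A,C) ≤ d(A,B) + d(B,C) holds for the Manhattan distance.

d(A,B) = 0 + 3 = 3, d(B,C) = 1 + 6 = 7, d(A,C) = 1 + 3 = 4.
d(A,C) = 4 ≤ 3 + 7 = 10. Triangle inequality is satisfied.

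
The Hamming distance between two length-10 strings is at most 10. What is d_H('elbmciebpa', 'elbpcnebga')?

Differing positions: 4, 6, 9. Hamming distance = 3. The maximum possible Hamming distance for length-10 strings is 10, so d_H/10 = 3/10 = 0.3.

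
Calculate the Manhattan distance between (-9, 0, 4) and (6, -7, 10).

Σ|x_i - y_i| = |-9 - 6| + |0 - (-7)| + |4 - 10| = 15 + 7 + 6 = 28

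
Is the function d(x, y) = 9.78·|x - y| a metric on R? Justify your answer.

Yes. Since |x - y| is a metric on R and 9.78 > 0, the positive scalar multiple 9.78·|x - y| is also a metric: scaling by a positive constant preserves non-negativity, identity (d=0 ⟺ |x-y|=0 ⟺ x=y), symmetry, and the triangle inequality.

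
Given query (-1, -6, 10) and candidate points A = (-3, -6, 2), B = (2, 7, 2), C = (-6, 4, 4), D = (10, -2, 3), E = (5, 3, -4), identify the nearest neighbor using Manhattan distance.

Distances: d(A) = 10, d(B) = 24, d(C) = 21, d(D) = 22, d(E) = 29. Nearest: A = (-3, -6, 2) with distance 10.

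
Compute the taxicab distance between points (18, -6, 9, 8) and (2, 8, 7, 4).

Σ|x_i - y_i| = |18 - 2| + |-6 - 8| + |9 - 7| + |8 - 4| = 16 + 14 + 2 + 4 = 36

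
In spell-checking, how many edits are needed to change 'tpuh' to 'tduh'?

Let D[i][j] be the edit distance between the first i characters of 'tpuh' and the first j characters of 'tduh', with D[i][0] = i, D[0][j] = j, and D[i][j] = D[i-1][j-1] if the characters match, else 1 + min(D[i-1][j], D[i][j-1], D[i-1][j-1]). Filling the table (rows: prefixes of 'tpuh', columns: prefixes of 'tduh'):
     ε  t  d  u  h
  ε  0  1  2  3  4
  t  1  0  1  2  3
  p  2  1  1  2  3
  u  3  2  2  1  2
  h  4  3  3  2  1
The bottom-right entry gives D[4][4] = 1, so no sequence of fewer than 1 edit works. Backtracking through the table gives one optimal edit sequence (1 edit):
  tpuh → tduh (sub p→d @2)
Edit distance = 1.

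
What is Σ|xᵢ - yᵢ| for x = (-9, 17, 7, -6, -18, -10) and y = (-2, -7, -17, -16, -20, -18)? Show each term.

Σ|x_i - y_i| = |-9 - (-2)| + |17 - (-7)| + |7 - (-17)| + |-6 - (-16)| + |-18 - (-20)| + |-10 - (-18)| = 7 + 24 + 24 + 10 + 2 + 8 = 75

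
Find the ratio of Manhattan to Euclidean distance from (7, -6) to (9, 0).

L1 = |7 - 9| + |-6 - 0| = 2 + 6 = 8
L2 = √(2² + 6²) = √40 ≈ 6.3246
L1 ≥ L2 always (equality iff movement is along one axis); L1 > L2 here.
Ratio L1/L2 = 8/√40 ≈ 1.2649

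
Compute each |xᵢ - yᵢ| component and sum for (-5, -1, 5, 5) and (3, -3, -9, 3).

Σ|x_i - y_i| = |-5 - 3| + |-1 - (-3)| + |5 - (-9)| + |5 - 3| = 8 + 2 + 14 + 2 = 26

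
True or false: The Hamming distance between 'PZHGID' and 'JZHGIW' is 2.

Differing positions: 1, 6. Hamming distance = 2, so the claim is true.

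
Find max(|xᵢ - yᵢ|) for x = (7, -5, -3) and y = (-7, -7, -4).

max(|x_i - y_i|) = max(|7 - (-7)|, |-5 - (-7)|, |-3 - (-4)|) = max(14, 2, 1) = 14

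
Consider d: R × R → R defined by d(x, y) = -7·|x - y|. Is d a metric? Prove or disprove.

No. With c = -7 < 0, d fails non-negativity: d(5, 10) = -7·|5 - 10| = -7·5 = -35 < 0.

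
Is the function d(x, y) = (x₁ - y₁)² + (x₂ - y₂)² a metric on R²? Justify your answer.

No. The squared Euclidean distance fails the triangle inequality. Counterexample: x = (0, 0), y = (2, 4), z = (4, 8). d(x,z) = 4² + 8² = 80, but d(x,y) + d(y,z) = (2² + 4²) + (2² + 4²) = 20 + 20 = 40. Since 80 > 40, the triangle inequality is violated. (Note: √d, the ordinary Euclidean distance, IS a metric.)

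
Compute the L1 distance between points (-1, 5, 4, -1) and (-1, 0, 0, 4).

Σ|x_i - y_i| = |-1 - (-1)| + |5 - 0| + |4 - 0| + |-1 - 4| = 0 + 5 + 4 + 5 = 14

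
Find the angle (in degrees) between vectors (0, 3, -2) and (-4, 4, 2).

With u = (0, 3, -2), v = (-4, 4, 2):
u·v = 0·(-4) + 3·4 + (-2)·2 = 0 + 12 + (-4) = 8.
|u| = √(0² + 3² + (-2)²) = √13, |v| = √((-4)² + 4² + 2²) = √36, so |u||v| = √(13·36) = √468.
cos θ = (u·v)/(|u||v|) = 8/√468 ≈ 0.3698
θ = arccos(0.3698) ≈ 68.3°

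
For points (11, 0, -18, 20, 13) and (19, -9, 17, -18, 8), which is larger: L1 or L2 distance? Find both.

L1 = |11 - 19| + |0 - (-9)| + |-18 - 17| + |20 - (-18)| + |13 - 8| = 8 + 9 + 35 + 38 + 5 = 95
L2 = √(8² + 9² + 35² + 38² + 5²) = √2839 ≈ 53.2823
L1 ≥ L2 always (equality iff movement is along one axis); L1 > L2 here.
Ratio L1/L2 = 95/√2839 ≈ 1.783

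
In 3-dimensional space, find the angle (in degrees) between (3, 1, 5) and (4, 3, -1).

With u = (3, 1, 5), v = (4, 3, -1):
u·v = 3·4 + 1·3 + 5·(-1) = 12 + 3 + (-5) = 10.
|u| = √(3² + 1² + 5²) = √35, |v| = √(4² + 3² + (-1)²) = √26, so |u||v| = √(35·26) = √910.
cos θ = (u·v)/(|u||v|) = 10/√910 ≈ 0.331497
θ = arccos(0.331497) ≈ 70.64°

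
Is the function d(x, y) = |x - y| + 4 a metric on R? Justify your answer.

No. d fails identity of indiscernibles (specifically d(x,x) = 0): d(3, 3) = |3 - 3| + 4 = 0 + 4 = 4 ≠ 0.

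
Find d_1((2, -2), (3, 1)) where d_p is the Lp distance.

Σ|x_i - y_i| = |2 - 3| + |-2 - 1| = 1 + 3 = 4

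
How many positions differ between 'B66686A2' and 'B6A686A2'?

Differing positions: 3. Hamming distance = 1.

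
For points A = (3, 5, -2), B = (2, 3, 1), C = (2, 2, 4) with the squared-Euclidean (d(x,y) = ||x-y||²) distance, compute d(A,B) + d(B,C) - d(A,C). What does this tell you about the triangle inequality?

d(A,B) = 1² + 2² + 3² = 14, d(B,C) = 0² + 1² + 3² = 10, d(A,C) = 1² + 3² + 6² = 46.
d(A,B) + d(B,C) - d(A,C) = 14 + 10 - 46 = 24 - 46 = -22. This is < 0, so the triangle inequality FAILS for these points (squared-Euclidean is not a metric).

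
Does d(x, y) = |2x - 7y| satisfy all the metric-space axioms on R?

No. d fails symmetry: d(3, 1) = |2·3 - 7·1| = |-1| = 1, but d(1, 3) = |2·1 - 7·3| = |-19| = 19. Since 1 ≠ 19, d(x,y) ≠ d(y,x) in general.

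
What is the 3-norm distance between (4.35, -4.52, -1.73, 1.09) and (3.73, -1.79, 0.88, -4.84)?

(Σ|x_i - y_i|^3)^(1/3) = (|4.35 - 3.73|^3 + |-4.52 - (-1.79)|^3 + |-1.73 - 0.88|^3 + |1.09 - (-4.84)|^3)^(1/3)
= (0.62^3 + 2.73^3 + 2.61^3 + 5.93^3)^(1/3) ≈ (0.2383 + 20.3464 + 17.7796 + 208.5279)^(1/3) = (246.8922)^(1/3) ≈ 6.2734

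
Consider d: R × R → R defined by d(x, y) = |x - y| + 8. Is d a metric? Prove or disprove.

No. d fails identity of indiscernibles (specifically d(x,x) = 0): d(3, 3) = |3 - 3| + 8 = 0 + 8 = 8 ≠ 0.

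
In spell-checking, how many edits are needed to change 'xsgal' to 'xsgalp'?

Let D[i][j] be the edit distance between the first i characters of 'xsgal' and the first j characters of 'xsgalp', with D[i][0] = i, D[0][j] = j, and D[i][j] = D[i-1][j-1] if the characters match, else 1 + min(D[i-1][j], D[i][j-1], D[i-1][j-1]). Filling the table (rows: prefixes of 'xsgal', columns: prefixes of 'xsgalp'):
     ε  x  s  g  a  l  p
  ε  0  1  2  3  4  5  6
  x  1  0  1  2  3  4  5
  s  2  1  0  1  2  3  4
  g  3  2  1  0  1  2  3
  a  4  3  2  1  0  1  2
  l  5  4  3  2  1  0  1
The bottom-right entry gives D[5][6] = 1, so no sequence of fewer than 1 edit works. Backtracking through the table gives one optimal edit sequence (1 edit):
  xsgal → xsgalp (ins p @6)
Edit distance = 1.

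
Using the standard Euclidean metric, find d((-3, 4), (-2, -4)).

√(Σ(x_i - y_i)²) = √((-3 - (-2))² + (4 - (-4))²)
= √((-1)² + 8²) = √(1 + 64) = √65 ≈ 8.0623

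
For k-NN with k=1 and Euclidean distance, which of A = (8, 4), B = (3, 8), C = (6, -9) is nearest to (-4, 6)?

Distances: d(A) ≈ 12.1655, d(B) ≈ 7.2801, d(C) ≈ 18.0278. Nearest: B = (3, 8) with distance 7.2801.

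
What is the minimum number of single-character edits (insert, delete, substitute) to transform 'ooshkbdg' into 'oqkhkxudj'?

Let D[i][j] be the edit distance between the first i characters of 'ooshkbdg' and the first j characters of 'oqkhkxudj', with D[i][0] = i, D[0][j] = j, and D[i][j] = D[i-1][j-1] if the characters match, else 1 + min(D[i-1][j], D[i][j-1], D[i-1][j-1]). Filling the table (rows: prefixes of 'ooshkbdg', columns: prefixes of 'oqkhkxudj'):
     ε  o  q  k  h  k  x  u  d  j
  ε  0  1  2  3  4  5  6  7  8  9
  o  1  0  1  2  3  4  5  6  7  8
  o  2  1  1  2  3  4  5  6  7  8
  s  3  2  2  2  3  4  5  6  7  8
  h  4  3  3  3  2  3  4  5  6  7
  k  5  4  4  3  3  2  3  4  5  6
  b  6  5  5  4  4  3  3  4  5  6
  d  7  6  6  5  5  4  4  4  4  5
  g  8  7  7  6  6  5  5  5  5  5
The bottom-right entry gives D[8][9] = 5, so no sequence of fewer than 5 edits works. Backtracking through the table gives one optimal edit sequence (5 edits):
  ooshkbdg → oqshkbdg (sub o→q @2)
  oqshkbdg → oqkhkbdg (sub s→k @3)
  oqkhkbdg → oqkhkxbdg (ins x @6)
  oqkhkxbdg → oqkhkxudg (sub b→u @7)
  oqkhkxudg → oqkhkxudj (sub g→j @9)
Edit distance = 5.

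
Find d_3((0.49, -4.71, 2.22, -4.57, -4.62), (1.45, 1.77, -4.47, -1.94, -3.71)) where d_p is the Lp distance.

(Σ|x_i - y_i|^3)^(1/3) = (|0.49 - 1.45|^3 + |-4.71 - 1.77|^3 + |2.22 - (-4.47)|^3 + |-4.57 - (-1.94)|^3 + |-4.62 - (-3.71)|^3)^(1/3)
= (0.96^3 + 6.48^3 + 6.69^3 + 2.63^3 + 0.91^3)^(1/3) ≈ (0.8847 + 272.0978 + 299.4183 + 18.1914 + 0.7536)^(1/3) = (591.3458)^(1/3) ≈ 8.3936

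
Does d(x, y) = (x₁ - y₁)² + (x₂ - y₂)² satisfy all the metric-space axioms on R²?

No. The squared Euclidean distance fails the triangle inequality. Counterexample: x = (0, 0), y = (3, 5), z = (6, 10). d(x,z) = 6² + 10² = 136, but d(x,y) + d(y,z) = (3² + 5²) + (3² + 5²) = 34 + 34 = 68. Since 136 > 68, the triangle inequality is violated. (Note: √d, the ordinary Euclidean distance, IS a metric.)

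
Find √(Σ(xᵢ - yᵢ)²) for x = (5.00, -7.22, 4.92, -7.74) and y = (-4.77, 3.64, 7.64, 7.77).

√(Σ(x_i - y_i)²) = √((5 - (-4.77))² + (-7.22 - 3.64)² + (4.92 - 7.64)² + (-7.74 - 7.77)²)
= √(9.77² + (-10.86)² + (-2.72)² + (-15.51)²) = √(95.4529 + 117.9396 + 7.3984 + 240.5601) = √461.351 ≈ 21.4791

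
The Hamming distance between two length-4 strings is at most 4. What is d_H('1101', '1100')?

Differing positions: 4. Hamming distance = 1. The maximum possible Hamming distance for length-4 strings is 4, so d_H/4 = 1/4 = 0.25.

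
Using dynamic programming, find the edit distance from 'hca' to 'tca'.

Let D[i][j] be the edit distance between the first i characters of 'hca' and the first j characters of 'tca', with D[i][0] = i, D[0][j] = j, and D[i][j] = D[i-1][j-1] if the characters match, else 1 + min(D[i-1][j], D[i][j-1], D[i-1][j-1]). Filling the table (rows: prefixes of 'hca', columns: prefixes of 'tca'):
     ε  t  c  a
  ε  0  1  2  3
  h  1  1  2  3
  c  2  2  1  2
  a  3  3  2  1
The bottom-right entry gives D[3][3] = 1, so no sequence of fewer than 1 edit works. Backtracking through the table gives one optimal edit sequence (1 edit):
  hca → tca (sub h→t @1)
Edit distance = 1.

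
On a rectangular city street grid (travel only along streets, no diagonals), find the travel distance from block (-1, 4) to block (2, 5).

Σ|x_i - y_i| = |-1 - 2| + |4 - 5| = 3 + 1 = 4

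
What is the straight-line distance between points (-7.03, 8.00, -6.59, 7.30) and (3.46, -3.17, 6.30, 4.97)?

√(Σ(x_i - y_i)²) = √((-7.03 - 3.46)² + (8 - (-3.17))² + (-6.59 - 6.3)² + (7.3 - 4.97)²)
= √((-10.49)² + 11.17² + (-12.89)² + 2.33²) = √(110.0401 + 124.7689 + 166.1521 + 5.4289) = √406.39 ≈ 20.1591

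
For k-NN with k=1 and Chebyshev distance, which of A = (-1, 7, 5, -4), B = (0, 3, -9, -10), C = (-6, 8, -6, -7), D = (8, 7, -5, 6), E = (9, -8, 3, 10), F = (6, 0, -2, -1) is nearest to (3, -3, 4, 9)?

Distances: d(A) = 13, d(B) = 19, d(C) = 16, d(D) = 10, d(E) = 6, d(F) = 10. Nearest: E = (9, -8, 3, 10) with distance 6.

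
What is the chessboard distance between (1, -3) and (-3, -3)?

max(|x_i - y_i|) = max(|1 - (-3)|, |-3 - (-3)|) = max(4, 0) = 4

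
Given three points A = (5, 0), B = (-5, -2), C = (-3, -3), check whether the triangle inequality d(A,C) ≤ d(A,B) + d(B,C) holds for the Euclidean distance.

d(A,B) = √(10² + 2²) = √104 ≈ 10.198, d(B,C) = √(2² + 1²) = √5 ≈ 2.2361, d(A,C) = √(8² + 3²) = √73 ≈ 8.544.
d(A,C) ≈ 8.544 ≤ 10.198 + 2.2361 = 12.4341. Triangle inequality is satisfied.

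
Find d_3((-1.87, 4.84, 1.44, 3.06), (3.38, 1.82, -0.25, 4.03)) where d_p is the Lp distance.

(Σ|x_i - y_i|^3)^(1/3) = (|-1.87 - 3.38|^3 + |4.84 - 1.82|^3 + |1.44 - (-0.25)|^3 + |3.06 - 4.03|^3)^(1/3)
= (5.25^3 + 3.02^3 + 1.69^3 + 0.97^3)^(1/3) ≈ (144.7031 + 27.5436 + 4.8268 + 0.9127)^(1/3) = (177.9862)^(1/3) ≈ 5.6251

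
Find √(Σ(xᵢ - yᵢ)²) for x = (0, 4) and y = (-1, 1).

√(Σ(x_i - y_i)²) = √((0 - (-1))² + (4 - 1)²)
= √(1² + 3²) = √(1 + 9) = √10 ≈ 3.1623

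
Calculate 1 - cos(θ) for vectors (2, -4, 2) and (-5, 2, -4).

With u = (2, -4, 2), v = (-5, 2, -4):
u·v = 2·(-5) + (-4)·2 + 2·(-4) = (-10) + (-8) + (-8) = -26.
|u| = √(2² + (-4)² + 2²) = √24, |v| = √((-5)² + 2² + (-4)²) = √45, so |u||v| = √(24·45) = √1080.
cos θ = (u·v)/(|u||v|) = -26/√1080 ≈ -0.7912
Cosine distance = 1 - cos θ ≈ 1 - (-0.7912) = 1.7912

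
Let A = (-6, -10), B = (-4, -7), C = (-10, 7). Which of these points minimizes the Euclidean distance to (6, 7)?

Distances: d(A) ≈ 20.8087, d(B) ≈ 17.2047, d(C) = 16. Nearest: C = (-10, 7) with distance 16.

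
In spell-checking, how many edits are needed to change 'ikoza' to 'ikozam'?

Let D[i][j] be the edit distance between the first i characters of 'ikoza' and the first j characters of 'ikozam', with D[i][0] = i, D[0][j] = j, and D[i][j] = D[i-1][j-1] if the characters match, else 1 + min(D[i-1][j], D[i][j-1], D[i-1][j-1]). Filling the table (rows: prefixes of 'ikoza', columns: prefixes of 'ikozam'):
     ε  i  k  o  z  a  m
  ε  0  1  2  3  4  5  6
  i  1  0  1  2  3  4  5
  k  2  1  0  1  2  3  4
  o  3  2  1  0  1  2  3
  z  4  3  2  1  0  1  2
  a  5  4  3  2  1  0  1
The bottom-right entry gives D[5][6] = 1, so no sequence of fewer than 1 edit works. Backtracking through the table gives one optimal edit sequence (1 edit):
  ikoza → ikozam (ins m @6)
Edit distance = 1.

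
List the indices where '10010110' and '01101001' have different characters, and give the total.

Differing positions: 1, 2, 3, 4, 5, 6, 7, 8. Hamming distance = 8.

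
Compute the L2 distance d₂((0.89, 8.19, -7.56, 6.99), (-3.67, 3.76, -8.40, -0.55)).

√(Σ(x_i - y_i)²) = √((0.89 - (-3.67))² + (8.19 - 3.76)² + (-7.56 - (-8.4))² + (6.99 - (-0.55))²)
= √(4.56² + 4.43² + 0.84² + 7.54²) = √(20.7936 + 19.6249 + 0.7056 + 56.8516) = √97.9757 ≈ 9.8983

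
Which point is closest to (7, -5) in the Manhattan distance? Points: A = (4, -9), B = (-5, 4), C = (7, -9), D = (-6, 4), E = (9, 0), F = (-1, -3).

Distances: d(A) = 7, d(B) = 21, d(C) = 4, d(D) = 22, d(E) = 7, d(F) = 10. Nearest: C = (7, -9) with distance 4.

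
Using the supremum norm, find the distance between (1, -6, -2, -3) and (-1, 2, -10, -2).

max(|x_i - y_i|) = max(|1 - (-1)|, |-6 - 2|, |-2 - (-10)|, |-3 - (-2)|) = max(2, 8, 8, 1) = 8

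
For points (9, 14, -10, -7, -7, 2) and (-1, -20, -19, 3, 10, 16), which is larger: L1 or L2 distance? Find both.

L1 = |9 - (-1)| + |14 - (-20)| + |-10 - (-19)| + |-7 - 3| + |-7 - 10| + |2 - 16| = 10 + 34 + 9 + 10 + 17 + 14 = 94
L2 = √(10² + 34² + 9² + 10² + 17² + 14²) = √1922 ≈ 43.8406
L1 ≥ L2 always (equality iff movement is along one axis); L1 > L2 here.
Ratio L1/L2 = 94/√1922 ≈ 2.1441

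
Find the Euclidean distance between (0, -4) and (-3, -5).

√(Σ(x_i - y_i)²) = √((0 - (-3))² + (-4 - (-5))²)
= √(3² + 1²) = √(9 + 1) = √10 ≈ 3.1623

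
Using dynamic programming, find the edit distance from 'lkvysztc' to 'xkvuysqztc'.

Let D[i][j] be the edit distance between the first i characters of 'lkvysztc' and the first j characters of 'xkvuysqztc', with D[i][0] = i, D[0][j] = j, and D[i][j] = D[i-1][j-1] if the characters match, else 1 + min(D[i-1][j], D[i][j-1], D[i-1][j-1]). Filling the table (rows: prefixes of 'lkvysztc', columns: prefixes of 'xkvuysqztc'):
     ε  x  k  v  u  y  s  q  z  t  c
  ε  0  1  2  3  4  5  6  7  8  9 10
  l  1  1  2  3  4  5  6  7  8  9 10
  k  2  2  1  2  3  4  5  6  7  8  9
  v  3  3  2  1  2  3  4  5  6  7  8
  y  4  4  3  2  2  2  3  4  5  6  7
  s  5  5  4  3  3  3  2  3  4  5  6
  z  6  6  5  4  4  4  3  3  3  4  5
  t  7  7  6  5  5  5  4  4  4  3  4
  c  8  8  7  6  6  6  5  5  5  4  3
The bottom-right entry gives D[8][10] = 3, so no sequence of fewer than 3 edits works. Backtracking through the table gives one optimal edit sequence (3 edits):
  lkvysztc → xkvysztc (sub l→x @1)
  xkvysztc → xkvuysztc (ins u @4)
  xkvuysztc → xkvuysqztc (ins q @7)
Edit distance = 3.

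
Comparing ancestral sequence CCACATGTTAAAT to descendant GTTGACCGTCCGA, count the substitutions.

Differing positions: 1, 2, 3, 4, 6, 7, 8, 10, 11, 12, 13. Hamming distance = 11.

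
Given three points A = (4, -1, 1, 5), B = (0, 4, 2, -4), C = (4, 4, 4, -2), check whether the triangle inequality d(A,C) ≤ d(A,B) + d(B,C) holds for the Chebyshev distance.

d(A,B) = max(4, 5, 1, 9) = 9, d(B,C) = max(4, 0, 2, 2) = 4, d(A,C) = max(0, 5, 3, 7) = 7.
d(A,C) = 7 ≤ 9 + 4 = 13. Triangle inequality is satisfied.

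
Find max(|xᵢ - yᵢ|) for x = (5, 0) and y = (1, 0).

max(|x_i - y_i|) = max(|5 - 1|, |0 - 0|) = max(4, 0) = 4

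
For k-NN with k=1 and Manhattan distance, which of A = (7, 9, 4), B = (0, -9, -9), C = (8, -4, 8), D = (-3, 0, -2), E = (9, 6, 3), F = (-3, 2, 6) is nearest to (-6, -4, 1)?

Distances: d(A) = 29, d(B) = 21, d(C) = 21, d(D) = 10, d(E) = 27, d(F) = 14. Nearest: D = (-3, 0, -2) with distance 10.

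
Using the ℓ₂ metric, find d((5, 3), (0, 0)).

√(Σ(x_i - y_i)²) = √((5 - 0)² + (3 - 0)²)
= √(5² + 3²) = √(25 + 9) = √34 ≈ 5.831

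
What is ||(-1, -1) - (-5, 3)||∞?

max(|x_i - y_i|) = max(|-1 - (-5)|, |-1 - 3|) = max(4, 4) = 4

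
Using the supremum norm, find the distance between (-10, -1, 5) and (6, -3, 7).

max(|x_i - y_i|) = max(|-10 - 6|, |-1 - (-3)|, |5 - 7|) = max(16, 2, 2) = 16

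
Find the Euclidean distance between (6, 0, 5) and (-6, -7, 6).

√(Σ(x_i - y_i)²) = √((6 - (-6))² + (0 - (-7))² + (5 - 6)²)
= √(12² + 7² + (-1)²) = √(144 + 49 + 1) = √194 ≈ 13.9284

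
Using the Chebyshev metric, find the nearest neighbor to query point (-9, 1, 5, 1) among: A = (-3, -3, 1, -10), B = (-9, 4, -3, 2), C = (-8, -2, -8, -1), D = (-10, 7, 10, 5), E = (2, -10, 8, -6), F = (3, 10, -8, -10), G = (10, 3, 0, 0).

Distances: d(A) = 11, d(B) = 8, d(C) = 13, d(D) = 6, d(E) = 11, d(F) = 13, d(G) = 19. Nearest: D = (-10, 7, 10, 5) with distance 6.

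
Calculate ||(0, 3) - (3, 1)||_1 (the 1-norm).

Σ|x_i - y_i| = |0 - 3| + |3 - 1| = 3 + 2 = 5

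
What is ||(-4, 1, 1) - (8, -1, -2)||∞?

max(|x_i - y_i|) = max(|-4 - 8|, |1 - (-1)|, |1 - (-2)|) = max(12, 2, 3) = 12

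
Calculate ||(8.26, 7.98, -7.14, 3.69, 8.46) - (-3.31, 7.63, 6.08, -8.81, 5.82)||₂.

√(Σ(x_i - y_i)²) = √((8.26 - (-3.31))² + (7.98 - 7.63)² + (-7.14 - 6.08)² + (3.69 - (-8.81))² + (8.46 - 5.82)²)
= √(11.57² + 0.35² + (-13.22)² + 12.5² + 2.64²) = √(133.8649 + 0.1225 + 174.7684 + 156.25 + 6.9696) = √471.9754 ≈ 21.725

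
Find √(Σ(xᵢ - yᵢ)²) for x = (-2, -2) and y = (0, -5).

√(Σ(x_i - y_i)²) = √((-2 - 0)² + (-2 - (-5))²)
= √((-2)² + 3²) = √(4 + 9) = √13 ≈ 3.6056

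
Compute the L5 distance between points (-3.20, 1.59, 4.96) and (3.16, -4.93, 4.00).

(Σ|x_i - y_i|^5)^(1/5) = (|-3.2 - 3.16|^5 + |1.59 - (-4.93)|^5 + |4.96 - 4|^5)^(1/5)
= (6.36^5 + 6.52^5 + 0.96^5)^(1/5) ≈ (10406.0421 + 11782.5144 + 0.8154)^(1/5) = (22189.3719)^(1/5) ≈ 7.4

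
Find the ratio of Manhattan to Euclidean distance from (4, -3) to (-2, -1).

L1 = |4 - (-2)| + |-3 - (-1)| = 6 + 2 = 8
L2 = √(6² + 2²) = √40 ≈ 6.3246
L1 ≥ L2 always (equality iff movement is along one axis); L1 > L2 here.
Ratio L1/L2 = 8/√40 ≈ 1.2649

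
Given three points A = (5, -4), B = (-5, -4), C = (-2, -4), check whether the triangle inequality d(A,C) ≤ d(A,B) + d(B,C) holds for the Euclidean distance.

d(A,B) = √(10² + 0²) = √100 = 10, d(B,C) = √(3² + 0²) = √9 = 3, d(A,C) = √(7² + 0²) = √49 = 7.
d(A,C) = 7 ≤ 10 + 3 = 13. Triangle inequality is satisfied.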